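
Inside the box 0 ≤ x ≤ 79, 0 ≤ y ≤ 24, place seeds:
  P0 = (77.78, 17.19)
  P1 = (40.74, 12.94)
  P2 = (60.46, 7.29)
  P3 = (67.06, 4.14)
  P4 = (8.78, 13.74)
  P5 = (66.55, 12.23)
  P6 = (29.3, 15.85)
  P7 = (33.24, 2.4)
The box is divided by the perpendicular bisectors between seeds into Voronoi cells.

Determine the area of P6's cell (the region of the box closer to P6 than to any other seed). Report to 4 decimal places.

1. box [0,79]×[0,24]: [(0, 0) (79, 0) (79, 24) (0, 24)]
2. ⊥bis P6·P0 via (53.54,16.52): [(0, 0) (53.9966, 0) (53.3333, 24) (0, 24)]  |A|=1287.9584
3. ⊥bis P6·P1 via (35.02,14.395): [(0, 0) (31.3583, 0) (37.4632, 24) (0, 24)]  |A|=825.8588
4. ⊥bis P6·P2 via (44.88,11.57): [(0, 0) (31.3583, 0) (37.4632, 24) (0, 24)]  |A|=825.8588
5. ⊥bis P6·P3 via (48.18,9.995): [(0, 0) (31.3583, 0) (37.4632, 24) (0, 24)]  |A|=825.8588
6. ⊥bis P6·P4 via (19.04,14.795): [(20.5613, 0) (31.3583, 0) (37.4632, 24) (18.0935, 24)]  |A|=362.0012
7. ⊥bis P6·P5 via (47.925,14.04): [(20.5613, 0) (31.3583, 0) (37.4632, 24) (18.0935, 24)]  |A|=362.0012
8. ⊥bis P6·P7 via (31.27,9.125): [(19.9636, 5.8129) (33.8735, 9.8876) (37.4632, 24) (18.0935, 24)]  |A|=266.9762
9. canonical 4-gon: [(19.9636, 5.8129) (33.8735, 9.8876) (37.4632, 24) (18.0935, 24)]
10. shoelace: 266.9762

Area of P6's cell: 266.9762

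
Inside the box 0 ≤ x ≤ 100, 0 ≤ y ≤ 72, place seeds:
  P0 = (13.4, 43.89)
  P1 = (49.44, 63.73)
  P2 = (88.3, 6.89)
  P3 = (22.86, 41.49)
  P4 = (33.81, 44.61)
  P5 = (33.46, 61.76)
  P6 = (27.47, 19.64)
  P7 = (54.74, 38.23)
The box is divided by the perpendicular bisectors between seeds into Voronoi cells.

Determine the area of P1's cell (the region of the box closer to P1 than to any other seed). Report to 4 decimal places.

1. box [0,100]×[0,72]: [(0, 0) (100, 0) (100, 72) (0, 72)]
2. ⊥bis P1·P0 via (31.42,53.81): [(61.0424, 0) (100, 0) (100, 72) (21.4064, 72)]  |A|=4231.8436
3. ⊥bis P1·P2 via (68.87,35.31): [(49.06, 21.7664) (100, 56.5928) (100, 72) (21.4064, 72)]  |A|=2366.4416
4. ⊥bis P1·P3 via (36.15,52.61): [(24.2537, 66.8277) (57.2642, 27.3754) (100, 56.5928) (100, 72) (21.4064, 72)]  |A|=2112.0246
5. ⊥bis P1·P4 via (41.625,54.17): [(22.7096, 69.6328) (66.5971, 33.7561) (100, 56.5928) (100, 72) (21.4064, 72)]  |A|=1788.756
6. ⊥bis P1·P5 via (41.45,62.745): [(42.606, 53.3681) (66.5971, 33.7561) (100, 56.5928) (100, 72) (40.3091, 72)]  |A|=1599.7078
7. ⊥bis P1·P6 via (38.455,41.685): [(42.606, 53.3681) (66.5971, 33.7561) (100, 56.5928) (100, 72) (40.3091, 72)]  |A|=1599.7078
8. ⊥bis P1·P7 via (52.09,50.98): [(42.606, 53.3681) (46.8576, 49.8925) (100, 60.9378) (100, 72) (40.3091, 72)]  |A|=989.3625
9. canonical 5-gon: [(42.606, 53.3681) (46.8576, 49.8925) (100, 60.9378) (100, 72) (40.3091, 72)]
10. shoelace: 989.3625

Area of P1's cell: 989.3625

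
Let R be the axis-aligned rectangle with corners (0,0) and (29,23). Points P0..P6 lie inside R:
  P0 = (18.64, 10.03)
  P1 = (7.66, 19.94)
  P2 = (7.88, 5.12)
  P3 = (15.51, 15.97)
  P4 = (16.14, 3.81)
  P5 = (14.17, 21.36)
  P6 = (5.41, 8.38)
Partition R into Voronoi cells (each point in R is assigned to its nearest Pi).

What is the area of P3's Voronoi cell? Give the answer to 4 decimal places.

Area of P3's cell: 100.6278

1. box [0,29]×[0,23]: [(0, 0) (29, 0) (29, 23) (0, 23)]
2. ⊥bis P3·P0 via (17.075,13): [(0, 4.0026) (29, 19.2837) (29, 23) (0, 23)]  |A|=329.3489
3. ⊥bis P3·P1 via (11.585,17.955): [(6.1741, 7.2559) (29, 19.2837) (29, 23) (14.1364, 23)]  |A|=159.4202
4. ⊥bis P3·P2 via (11.695,10.545): [(8.8495, 12.546) (12.0038, 10.3278) (29, 19.2837) (29, 23) (14.1364, 23)]  |A|=148.1097
5. ⊥bis P3·P4 via (15.825,9.89): [(8.8495, 12.546) (12.0038, 10.3278) (29, 19.2837) (29, 23) (14.1364, 23)]  |A|=148.1097
6. ⊥bis P3·P5 via (14.84,18.665): [(11.5276, 17.8415) (8.8495, 12.546) (12.0038, 10.3278) (29, 19.2837) (29, 22.1853)]  |A|=102.6554
7. ⊥bis P3·P6 via (10.46,12.175): [(11.5276, 17.8415) (9.3852, 13.6052) (11.6736, 10.56) (12.0038, 10.3278) (29, 19.2837) (29, 22.1853)]  |A|=100.6278
8. canonical 6-gon: [(11.5276, 17.8415) (9.3852, 13.6052) (11.6736, 10.56) (12.0038, 10.3278) (29, 19.2837) (29, 22.1853)]
9. shoelace: 100.6278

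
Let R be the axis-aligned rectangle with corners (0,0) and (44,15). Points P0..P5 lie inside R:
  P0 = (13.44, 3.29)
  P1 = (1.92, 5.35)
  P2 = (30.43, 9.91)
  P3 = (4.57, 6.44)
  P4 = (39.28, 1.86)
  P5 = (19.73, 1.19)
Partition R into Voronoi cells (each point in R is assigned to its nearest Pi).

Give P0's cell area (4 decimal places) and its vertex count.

1. box [0,44]×[0,15]: [(0, 0) (44, 0) (44, 15) (0, 15)]
2. ⊥bis P0·P1 via (7.68,4.32): [(6.9075, 0) (44, 0) (44, 15) (9.5898, 15)]  |A|=536.2703
3. ⊥bis P0·P2 via (21.935,6.6): [(6.9075, 0) (24.5066, 0) (18.662, 15) (9.5898, 15)]  |A|=200.0352
4. ⊥bis P0·P3 via (9.005,4.865): [(7.2773, 0) (24.5066, 0) (18.662, 15) (12.6042, 15)]  |A|=174.6533
5. ⊥bis P0·P4 via (26.36,2.575): [(7.2773, 0) (24.5066, 0) (18.662, 15) (12.6042, 15)]  |A|=174.6533
6. ⊥bis P0·P5 via (16.585,2.24): [(7.2773, 0) (15.8371, 0) (19.8377, 11.9826) (18.662, 15) (12.6042, 15)]  |A|=122.7117
7. canonical 5-gon: [(7.2773, 0) (15.8371, 0) (19.8377, 11.9826) (18.662, 15) (12.6042, 15)]
8. shoelace: 122.7117

Area of P0's cell: 122.7117 (5 vertices)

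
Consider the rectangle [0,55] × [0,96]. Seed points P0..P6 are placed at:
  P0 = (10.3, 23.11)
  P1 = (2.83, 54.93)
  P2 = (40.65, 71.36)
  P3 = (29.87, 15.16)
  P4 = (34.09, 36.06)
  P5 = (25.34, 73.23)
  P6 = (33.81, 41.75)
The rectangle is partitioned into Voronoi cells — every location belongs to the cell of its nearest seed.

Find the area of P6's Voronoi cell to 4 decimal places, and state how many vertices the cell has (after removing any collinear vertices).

Area of P6's cell: 613.5768 (6 vertices)

1. box [0,55]×[0,96]: [(0, 0) (55, 0) (55, 96) (0, 96)]
2. ⊥bis P6·P0 via (22.055,32.43): [(0, 60.2472) (47.7673, 0) (55, 0) (55, 96) (0, 96)]  |A|=3841.0776
3. ⊥bis P6·P1 via (18.32,48.34): [(15.2193, 41.0517) (47.7673, 0) (55, 0) (55, 96) (38.5963, 96)]  |A|=2508.6115
4. ⊥bis P6·P2 via (37.23,56.555): [(23.1943, 59.7973) (15.2193, 41.0517) (47.7673, 0) (55, 0) (55, 52.4501)]  |A|=1519.1145
5. ⊥bis P6·P3 via (31.84,28.455): [(23.1943, 59.7973) (15.2193, 41.0517) (24.3235, 29.5688) (55, 25.0232) (55, 52.4501)]  |A|=1028.3708
6. ⊥bis P6·P4 via (33.95,38.905): [(23.1943, 59.7973) (15.2193, 41.0517) (17.5607, 38.0985) (55, 39.9409) (55, 52.4501)]  |A|=633.6576
7. ⊥bis P6·P5 via (29.575,57.49): [(31.2414, 57.9384) (21.2611, 55.2531) (15.2193, 41.0517) (17.5607, 38.0985) (55, 39.9409) (55, 52.4501)]  |A|=613.5768
8. canonical 6-gon: [(31.2414, 57.9384) (21.2611, 55.2531) (15.2193, 41.0517) (17.5607, 38.0985) (55, 39.9409) (55, 52.4501)]
9. shoelace: 613.5768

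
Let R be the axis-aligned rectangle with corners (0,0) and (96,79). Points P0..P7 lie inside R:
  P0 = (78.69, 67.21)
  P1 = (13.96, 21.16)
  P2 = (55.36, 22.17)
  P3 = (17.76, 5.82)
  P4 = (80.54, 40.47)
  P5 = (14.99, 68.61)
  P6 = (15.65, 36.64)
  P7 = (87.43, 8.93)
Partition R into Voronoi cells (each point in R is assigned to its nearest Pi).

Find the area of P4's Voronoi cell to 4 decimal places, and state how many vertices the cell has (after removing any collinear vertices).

Area of P4's cell: 965.2548 (4 vertices)

1. box [0,96]×[0,79]: [(0, 0) (96, 0) (96, 79) (0, 79)]
2. ⊥bis P4·P0 via (79.615,53.84): [(0, 48.3319) (0, 0) (96, 0) (96, 54.9736)]  |A|=4958.6615
3. ⊥bis P4·P1 via (47.25,30.815): [(41.3401, 51.192) (56.1872, 0) (96, 0) (96, 54.9736)]  |A|=2521.4728
4. ⊥bis P4·P2 via (67.95,31.32): [(52.9252, 51.9935) (90.7124, 0) (96, 0) (96, 54.9736)]  |A|=1321.45
5. ⊥bis P4·P3 via (49.15,23.145): [(52.9252, 51.9935) (90.7124, 0) (96, 0) (96, 54.9736)]  |A|=1321.45
6. ⊥bis P4·P5 via (47.765,54.54): [(52.9252, 51.9935) (90.7124, 0) (96, 0) (96, 54.9736)]  |A|=1321.45
7. ⊥bis P4·P6 via (48.095,38.555): [(52.9252, 51.9935) (90.7124, 0) (96, 0) (96, 54.9736)]  |A|=1321.45
8. ⊥bis P4·P7 via (83.985,24.7): [(52.9252, 51.9935) (74.299, 22.5841) (96, 27.3247) (96, 54.9736)]  |A|=965.2548
9. canonical 4-gon: [(52.9252, 51.9935) (74.299, 22.5841) (96, 27.3247) (96, 54.9736)]
10. shoelace: 965.2548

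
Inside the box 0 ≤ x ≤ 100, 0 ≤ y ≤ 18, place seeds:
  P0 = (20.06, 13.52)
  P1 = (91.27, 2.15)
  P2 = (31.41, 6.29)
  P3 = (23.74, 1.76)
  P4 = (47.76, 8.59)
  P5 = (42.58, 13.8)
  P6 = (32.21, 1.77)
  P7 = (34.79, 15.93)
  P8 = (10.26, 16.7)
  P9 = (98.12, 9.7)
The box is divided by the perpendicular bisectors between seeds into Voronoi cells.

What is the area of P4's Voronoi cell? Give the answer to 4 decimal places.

1. box [0,100]×[0,18]: [(0, 0) (100, 0) (100, 18) (0, 18)]
2. ⊥bis P4·P0 via (33.91,11.055): [(31.9424, 0) (100, 0) (100, 18) (35.1461, 18)]  |A|=1196.2034
3. ⊥bis P4·P1 via (69.515,5.37): [(31.9424, 0) (68.7202, 0) (71.3844, 18) (35.1461, 18)]  |A|=657.1445
4. ⊥bis P4·P2 via (39.585,7.44): [(40.6316, 0) (68.7202, 0) (71.3844, 18) (38.0995, 18)]  |A|=552.3612
5. ⊥bis P4·P3 via (35.75,5.175): [(40.6316, 0) (68.7202, 0) (71.3844, 18) (38.0995, 18)]  |A|=552.3612
6. ⊥bis P4·P5 via (45.17,11.195): [(39.8069, 5.8628) (40.6316, 0) (68.7202, 0) (71.3844, 18) (52.0144, 18)]  |A|=467.9168
7. ⊥bis P4·P6 via (39.985,5.18): [(39.8069, 5.8628) (39.8642, 5.4555) (42.2569, 0) (68.7202, 0) (71.3844, 18) (52.0144, 18)]  |A|=463.4835
8. ⊥bis P4·P7 via (41.275,12.26): [(39.8069, 5.8628) (39.8642, 5.4555) (42.2569, 0) (68.7202, 0) (71.3844, 18) (52.0144, 18)]  |A|=463.4835
9. ⊥bis P4·P8 via (29.01,12.645): [(39.8069, 5.8628) (39.8642, 5.4555) (42.2569, 0) (68.7202, 0) (71.3844, 18) (52.0144, 18)]  |A|=463.4835
10. ⊥bis P4·P9 via (72.94,9.145): [(39.8069, 5.8628) (39.8642, 5.4555) (42.2569, 0) (68.7202, 0) (71.3844, 18) (52.0144, 18)]  |A|=463.4835
11. canonical 6-gon: [(39.8069, 5.8628) (39.8642, 5.4555) (42.2569, 0) (68.7202, 0) (71.3844, 18) (52.0144, 18)]
12. shoelace: 463.4835

Area of P4's cell: 463.4835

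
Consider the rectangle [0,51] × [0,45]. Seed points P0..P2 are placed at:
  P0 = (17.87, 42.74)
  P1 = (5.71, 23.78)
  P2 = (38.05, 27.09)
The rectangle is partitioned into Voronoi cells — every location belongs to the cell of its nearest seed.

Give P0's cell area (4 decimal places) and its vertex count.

Area of P0's cell: 369.5102 (4 vertices)

1. box [0,51]×[0,45]: [(0, 0) (51, 0) (51, 45) (0, 45)]
2. ⊥bis P0·P1 via (11.79,33.26): [(0, 40.8215) (51, 8.1127) (51, 45) (0, 45)]  |A|=1047.1785
3. ⊥bis P0·P2 via (27.96,34.915): [(0, 40.8215) (21.7317, 26.8839) (35.7811, 45) (0, 45)]  |A|=369.5102
4. canonical 4-gon: [(0, 40.8215) (21.7317, 26.8839) (35.7811, 45) (0, 45)]
5. shoelace: 369.5102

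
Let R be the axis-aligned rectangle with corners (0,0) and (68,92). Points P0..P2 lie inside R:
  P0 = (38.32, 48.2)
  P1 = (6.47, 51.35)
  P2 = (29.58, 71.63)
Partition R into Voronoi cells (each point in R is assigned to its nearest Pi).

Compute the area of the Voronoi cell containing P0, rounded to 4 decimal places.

Area of P0's cell: 3044.5357

1. box [0,68]×[0,92]: [(0, 0) (68, 0) (68, 92) (0, 92)]
2. ⊥bis P0·P1 via (22.395,49.775): [(17.4722, 0) (68, 0) (68, 92) (26.5711, 92)]  |A|=4230.0084
3. ⊥bis P0·P2 via (33.95,59.915): [(22.9936, 55.828) (17.4722, 0) (68, 0) (68, 72.6165)]  |A|=3044.5357
4. canonical 4-gon: [(22.9936, 55.828) (17.4722, 0) (68, 0) (68, 72.6165)]
5. shoelace: 3044.5357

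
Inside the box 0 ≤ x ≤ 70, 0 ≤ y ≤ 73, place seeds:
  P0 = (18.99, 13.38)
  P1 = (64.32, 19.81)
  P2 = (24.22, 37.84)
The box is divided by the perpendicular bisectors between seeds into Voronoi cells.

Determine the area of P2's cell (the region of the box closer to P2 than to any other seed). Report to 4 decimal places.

1. box [0,70]×[0,73]: [(0, 0) (70, 0) (70, 73) (0, 73)]
2. ⊥bis P2·P0 via (21.605,25.61): [(0, 30.2295) (70, 15.2623) (70, 73) (0, 73)]  |A|=3517.7869
3. ⊥bis P2·P1 via (44.27,28.825): [(0, 30.2295) (40.9634, 21.4708) (64.1322, 73) (0, 73)]  |A|=2528.3514
4. canonical 4-gon: [(0, 30.2295) (40.9634, 21.4708) (64.1322, 73) (0, 73)]
5. shoelace: 2528.3514

Area of P2's cell: 2528.3514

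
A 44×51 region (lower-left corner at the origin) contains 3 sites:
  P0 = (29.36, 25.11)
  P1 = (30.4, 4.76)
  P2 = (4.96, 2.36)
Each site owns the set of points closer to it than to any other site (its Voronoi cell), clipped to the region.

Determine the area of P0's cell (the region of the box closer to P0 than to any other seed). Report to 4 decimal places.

Area of P0's cell: 1448.4460

1. box [0,44]×[0,51]: [(0, 0) (44, 0) (44, 51) (0, 51)]
2. ⊥bis P0·P1 via (29.88,14.935): [(0, 13.408) (44, 15.6566) (44, 51) (0, 51)]  |A|=1604.5794
3. ⊥bis P0·P2 via (17.16,13.735): [(0, 32.1396) (16.6706, 14.2599) (44, 15.6566) (44, 51) (0, 51)]  |A|=1448.446
4. canonical 5-gon: [(0, 32.1396) (16.6706, 14.2599) (44, 15.6566) (44, 51) (0, 51)]
5. shoelace: 1448.446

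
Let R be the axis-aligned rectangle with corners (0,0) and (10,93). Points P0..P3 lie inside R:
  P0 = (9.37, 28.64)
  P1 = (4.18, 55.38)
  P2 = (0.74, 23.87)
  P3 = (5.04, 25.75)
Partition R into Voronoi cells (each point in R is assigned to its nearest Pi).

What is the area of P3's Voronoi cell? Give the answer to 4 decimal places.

Area of P3's cell: 105.1475

1. box [0,10]×[0,93]: [(0, 0) (10, 0) (10, 93) (0, 93)]
2. ⊥bis P3·P0 via (7.205,27.195): [(0, 37.99) (0, 0) (10, 0) (10, 23.0073)]  |A|=304.9869
3. ⊥bis P3·P1 via (4.61,40.565): [(0, 37.99) (0, 0) (10, 0) (10, 23.0073)]  |A|=304.9869
4. ⊥bis P3·P2 via (2.89,24.81): [(0, 37.99) (0, 31.4201) (10, 8.5478) (10, 23.0073)]  |A|=105.1475
5. canonical 4-gon: [(0, 37.99) (0, 31.4201) (10, 8.5478) (10, 23.0073)]
6. shoelace: 105.1475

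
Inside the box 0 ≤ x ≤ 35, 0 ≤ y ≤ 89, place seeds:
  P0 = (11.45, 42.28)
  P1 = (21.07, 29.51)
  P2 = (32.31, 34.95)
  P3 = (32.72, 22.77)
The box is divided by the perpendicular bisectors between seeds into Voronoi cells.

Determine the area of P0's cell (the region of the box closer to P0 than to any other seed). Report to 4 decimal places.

1. box [0,35]×[0,89]: [(0, 0) (35, 0) (35, 89) (0, 89)]
2. ⊥bis P0·P1 via (16.26,35.895): [(0, 23.6459) (35, 50.0124) (35, 89) (0, 89)]  |A|=1825.9806
3. ⊥bis P0·P2 via (21.88,38.615): [(0, 23.6459) (22.6034, 40.6737) (35, 75.9524) (35, 89) (0, 89)]  |A|=1665.1963
4. ⊥bis P0·P3 via (22.085,32.525): [(0, 23.6459) (22.6034, 40.6737) (35, 75.9524) (35, 89) (0, 89)]  |A|=1665.1963
5. canonical 5-gon: [(0, 23.6459) (22.6034, 40.6737) (35, 75.9524) (35, 89) (0, 89)]
6. shoelace: 1665.1963

Area of P0's cell: 1665.1963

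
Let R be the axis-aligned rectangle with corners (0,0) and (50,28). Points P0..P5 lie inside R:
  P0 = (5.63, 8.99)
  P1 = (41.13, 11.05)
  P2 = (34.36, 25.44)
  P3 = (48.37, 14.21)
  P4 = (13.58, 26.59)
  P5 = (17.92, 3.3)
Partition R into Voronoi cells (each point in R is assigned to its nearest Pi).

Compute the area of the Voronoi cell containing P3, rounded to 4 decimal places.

1. box [0,50]×[0,28]: [(0, 0) (50, 0) (50, 28) (0, 28)]
2. ⊥bis P3·P0 via (27,11.6): [(28.4168, 0) (50, 0) (50, 28) (24.997, 28)]  |A|=652.2074
3. ⊥bis P3·P1 via (44.75,12.63): [(50, 0.6015) (50, 28) (38.0415, 28)]  |A|=163.8217
4. ⊥bis P3·P2 via (41.365,19.825): [(41.5234, 20.0226) (50, 0.6015) (50, 28) (47.9178, 28)]  |A|=124.4282
5. ⊥bis P3·P4 via (30.975,20.4): [(41.5234, 20.0226) (50, 0.6015) (50, 28) (47.9178, 28)]  |A|=124.4282
6. ⊥bis P3·P5 via (33.145,8.755): [(41.5234, 20.0226) (50, 0.6015) (50, 28) (47.9178, 28)]  |A|=124.4282
7. canonical 4-gon: [(41.5234, 20.0226) (50, 0.6015) (50, 28) (47.9178, 28)]
8. shoelace: 124.4282

Area of P3's cell: 124.4282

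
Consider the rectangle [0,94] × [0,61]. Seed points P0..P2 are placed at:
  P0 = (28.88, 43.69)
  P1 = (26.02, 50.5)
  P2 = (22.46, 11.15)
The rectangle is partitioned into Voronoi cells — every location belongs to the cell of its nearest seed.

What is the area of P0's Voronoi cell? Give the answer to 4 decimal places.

1. box [0,94]×[0,61]: [(0, 0) (94, 0) (94, 61) (0, 61)]
2. ⊥bis P0·P1 via (27.45,47.095): [(0, 35.5668) (0, 0) (94, 0) (94, 61) (60.5595, 61)]  |A|=4963.8898
3. ⊥bis P0·P2 via (25.67,27.42): [(0, 35.5668) (0, 32.4846) (94, 13.9388) (94, 61) (60.5595, 61)]  |A|=2781.9915
4. canonical 5-gon: [(0, 35.5668) (0, 32.4846) (94, 13.9388) (94, 61) (60.5595, 61)]
5. shoelace: 2781.9915

Area of P0's cell: 2781.9915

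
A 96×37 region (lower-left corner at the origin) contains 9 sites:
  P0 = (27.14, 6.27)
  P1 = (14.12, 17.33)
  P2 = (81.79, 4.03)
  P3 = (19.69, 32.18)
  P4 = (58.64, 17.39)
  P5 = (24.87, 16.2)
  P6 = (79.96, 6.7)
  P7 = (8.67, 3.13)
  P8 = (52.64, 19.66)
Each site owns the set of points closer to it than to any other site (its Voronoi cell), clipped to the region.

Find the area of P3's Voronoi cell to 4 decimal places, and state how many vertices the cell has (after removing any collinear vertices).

1. box [0,96]×[0,37]: [(0, 0) (96, 0) (96, 37) (0, 37)]
2. ⊥bis P3·P0 via (23.415,19.225): [(0, 12.4924) (85.2338, 37) (0, 37)]  |A|=1044.4384
3. ⊥bis P3·P1 via (16.905,24.755): [(0, 31.0958) (28.0756, 20.5651) (85.2338, 37) (0, 37)]  |A|=783.2875
4. ⊥bis P3·P2 via (50.74,18.105): [(0, 31.0958) (28.0756, 20.5651) (55.4191, 28.4273) (59.3051, 37) (0, 37)]  |A|=672.1475
5. ⊥bis P3·P4 via (39.165,24.785): [(0, 31.0958) (28.0756, 20.5651) (38.7254, 23.6273) (43.8033, 37) (0, 37)]  |A|=506.2672
6. ⊥bis P3·P5 via (22.28,24.19): [(0, 31.0958) (20.2048, 23.5173) (41.2774, 30.3481) (43.8033, 37) (0, 37)]  |A|=416.3991
7. ⊥bis P3·P6 via (49.825,19.44): [(0, 31.0958) (20.2048, 23.5173) (41.2774, 30.3481) (43.8033, 37) (0, 37)]  |A|=416.3991
8. ⊥bis P3·P7 via (14.18,17.655): [(0, 31.0958) (20.2048, 23.5173) (41.2774, 30.3481) (43.8033, 37) (0, 37)]  |A|=416.3991
9. ⊥bis P3·P8 via (36.165,25.92): [(0, 31.0958) (20.2048, 23.5173) (37.3658, 29.0801) (40.3751, 37) (0, 37)]  |A|=391.4151
10. canonical 5-gon: [(0, 31.0958) (20.2048, 23.5173) (37.3658, 29.0801) (40.3751, 37) (0, 37)]
11. shoelace: 391.4151

Area of P3's cell: 391.4151 (5 vertices)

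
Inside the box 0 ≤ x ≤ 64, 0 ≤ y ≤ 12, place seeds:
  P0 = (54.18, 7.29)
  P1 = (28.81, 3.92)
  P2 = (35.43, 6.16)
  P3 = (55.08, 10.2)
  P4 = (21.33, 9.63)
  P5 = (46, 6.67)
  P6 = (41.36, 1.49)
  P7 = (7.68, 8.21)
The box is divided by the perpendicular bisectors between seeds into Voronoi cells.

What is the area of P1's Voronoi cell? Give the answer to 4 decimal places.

Area of P1's cell: 87.8013

1. box [0,64]×[0,12]: [(0, 0) (64, 0) (64, 12) (0, 12)]
2. ⊥bis P1·P0 via (41.495,5.605): [(0, 0) (42.2395, 0) (40.6455, 12) (0, 12)]  |A|=497.3104
3. ⊥bis P1·P2 via (32.12,5.04): [(0, 0) (33.8254, 0) (29.765, 12) (0, 12)]  |A|=381.542
4. ⊥bis P1·P3 via (41.945,7.06): [(0, 0) (33.8254, 0) (29.765, 12) (0, 12)]  |A|=381.542
5. ⊥bis P1·P4 via (25.07,6.775): [(19.8982, 0) (33.8254, 0) (29.765, 12) (29.0586, 12)]  |A|=87.8013
6. ⊥bis P1·P5 via (37.405,5.295): [(19.8982, 0) (33.8254, 0) (29.765, 12) (29.0586, 12)]  |A|=87.8013
7. ⊥bis P1·P6 via (35.085,2.705): [(19.8982, 0) (33.8254, 0) (29.765, 12) (29.0586, 12)]  |A|=87.8013
8. ⊥bis P1·P7 via (18.245,6.065): [(19.8982, 0) (33.8254, 0) (29.765, 12) (29.0586, 12)]  |A|=87.8013
9. canonical 4-gon: [(19.8982, 0) (33.8254, 0) (29.765, 12) (29.0586, 12)]
10. shoelace: 87.8013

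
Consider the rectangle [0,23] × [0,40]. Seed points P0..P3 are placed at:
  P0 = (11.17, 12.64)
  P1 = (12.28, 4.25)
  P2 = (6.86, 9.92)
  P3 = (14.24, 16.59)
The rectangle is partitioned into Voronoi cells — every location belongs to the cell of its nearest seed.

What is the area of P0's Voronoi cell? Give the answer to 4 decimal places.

Area of P0's cell: 69.3975

1. box [0,23]×[0,40]: [(0, 0) (23, 0) (23, 40) (0, 40)]
2. ⊥bis P0·P1 via (11.725,8.445): [(0, 6.8938) (23, 9.9367) (23, 40) (0, 40)]  |A|=726.4497
3. ⊥bis P0·P2 via (9.015,11.28): [(0, 25.5648) (10.8751, 8.3326) (23, 9.9367) (23, 40) (0, 40)]  |A|=624.925
4. ⊥bis P0·P3 via (12.705,14.615): [(1.3319, 23.4544) (10.8751, 8.3326) (19.3463, 9.4533)]  |A|=69.3975
5. canonical 3-gon: [(1.3319, 23.4544) (10.8751, 8.3326) (19.3463, 9.4533)]
6. shoelace: 69.3975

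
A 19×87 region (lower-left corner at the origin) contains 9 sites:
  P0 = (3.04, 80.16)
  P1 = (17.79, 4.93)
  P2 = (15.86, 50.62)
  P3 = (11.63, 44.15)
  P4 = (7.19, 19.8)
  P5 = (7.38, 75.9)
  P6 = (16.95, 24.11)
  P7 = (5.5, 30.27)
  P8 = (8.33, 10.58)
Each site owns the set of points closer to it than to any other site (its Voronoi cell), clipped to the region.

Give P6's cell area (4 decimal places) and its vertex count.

1. box [0,19]×[0,87]: [(0, 0) (19, 0) (19, 87) (0, 87)]
2. ⊥bis P6·P0 via (9.995,52.135): [(0, 49.6545) (0, 0) (19, 0) (19, 54.3698)]  |A|=988.2309
3. ⊥bis P6·P1 via (17.37,14.52): [(0, 49.6545) (0, 13.7593) (19, 14.5914) (19, 54.3698)]  |A|=718.8997
4. ⊥bis P6·P2 via (16.405,37.365): [(0, 36.6905) (0, 13.7593) (19, 14.5914) (19, 37.4717)]  |A|=435.2095
5. ⊥bis P6·P3 via (14.29,34.13): [(0, 30.3364) (0, 13.7593) (19, 14.5914) (19, 35.3804)]  |A|=354.9784
6. ⊥bis P6·P4 via (12.07,21.955): [(7.4906, 32.325) (15.3915, 14.4334) (19, 14.5914) (19, 35.3804)]  |A|=152.5388
7. ⊥bis P6·P5 via (12.165,50.005): [(7.4906, 32.325) (15.3915, 14.4334) (19, 14.5914) (19, 35.3804)]  |A|=152.5388
8. ⊥bis P6·P7 via (11.225,27.19): [(15.0701, 34.3371) (10.4195, 25.6927) (15.3915, 14.4334) (19, 14.5914) (19, 35.3804)]  |A|=124.4577
9. ⊥bis P6·P8 via (12.64,17.345): [(15.0701, 34.3371) (10.4195, 25.6927) (14.6796, 16.0456) (17.0932, 14.5079) (19, 14.5914) (19, 35.3804)]  |A|=123.0595
10. canonical 6-gon: [(15.0701, 34.3371) (10.4195, 25.6927) (14.6796, 16.0456) (17.0932, 14.5079) (19, 14.5914) (19, 35.3804)]
11. shoelace: 123.0595

Area of P6's cell: 123.0595 (6 vertices)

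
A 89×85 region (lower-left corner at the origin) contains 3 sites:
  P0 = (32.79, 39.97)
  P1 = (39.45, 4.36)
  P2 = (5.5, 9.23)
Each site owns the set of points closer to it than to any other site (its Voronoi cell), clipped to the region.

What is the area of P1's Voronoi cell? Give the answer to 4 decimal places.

Area of P1's cell: 1709.8083

1. box [0,89]×[0,85]: [(0, 0) (89, 0) (89, 85) (0, 85)]
2. ⊥bis P1·P0 via (36.12,22.165): [(0, 15.4096) (0, 0) (89, 0) (89, 32.0549)]  |A|=2112.1728
3. ⊥bis P1·P2 via (22.475,6.795): [(24.3644, 19.9664) (21.5003, 0) (89, 0) (89, 32.0549)]  |A|=1709.8083
4. canonical 4-gon: [(24.3644, 19.9664) (21.5003, 0) (89, 0) (89, 32.0549)]
5. shoelace: 1709.8083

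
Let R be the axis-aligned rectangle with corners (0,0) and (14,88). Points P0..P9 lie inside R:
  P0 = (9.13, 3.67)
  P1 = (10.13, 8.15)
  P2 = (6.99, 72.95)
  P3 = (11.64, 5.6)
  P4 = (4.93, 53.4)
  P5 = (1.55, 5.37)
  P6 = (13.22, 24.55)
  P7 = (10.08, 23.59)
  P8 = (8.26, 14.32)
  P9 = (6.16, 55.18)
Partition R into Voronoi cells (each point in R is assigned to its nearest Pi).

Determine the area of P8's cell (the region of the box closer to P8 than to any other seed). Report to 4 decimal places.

Area of P8's cell: 111.0899

1. box [0,14]×[0,88]: [(0, 0) (14, 0) (14, 88) (0, 88)]
2. ⊥bis P8·P0 via (8.695,8.995): [(0, 8.2847) (14, 9.4284) (14, 88) (0, 88)]  |A|=1108.0085
3. ⊥bis P8·P1 via (9.195,11.235): [(0, 8.4482) (14, 12.6913) (14, 88) (0, 88)]  |A|=1084.0236
4. ⊥bis P8·P2 via (7.625,43.635): [(0, 43.4698) (0, 8.4482) (14, 12.6913) (14, 43.7731)]  |A|=462.7241
5. ⊥bis P8·P3 via (9.95,9.96): [(0, 43.4698) (0, 8.4482) (14, 12.6913) (14, 43.7731)]  |A|=462.7241
6. ⊥bis P8·P4 via (6.595,33.86): [(0, 33.298) (0, 8.4482) (14, 12.6913) (14, 34.491)]  |A|=326.5468
7. ⊥bis P8·P5 via (4.905,9.845): [(0, 33.298) (0, 13.5224) (4.8197, 9.9089) (14, 12.6913) (14, 34.491)]  |A|=314.3187
8. ⊥bis P8·P6 via (10.74,19.435): [(0, 24.6423) (0, 13.5224) (4.8197, 9.9089) (14, 12.6913) (14, 17.8544)]  |A|=137.2722
9. ⊥bis P8·P7 via (9.17,18.955): [(13.4721, 18.1104) (0, 20.7554) (0, 13.5224) (4.8197, 9.9089) (14, 12.6913) (14, 17.8544)]  |A|=111.0899
10. ⊥bis P8·P9 via (7.21,34.75): [(13.4721, 18.1104) (0, 20.7554) (0, 13.5224) (4.8197, 9.9089) (14, 12.6913) (14, 17.8544)]  |A|=111.0899
11. canonical 6-gon: [(13.4721, 18.1104) (0, 20.7554) (0, 13.5224) (4.8197, 9.9089) (14, 12.6913) (14, 17.8544)]
12. shoelace: 111.0899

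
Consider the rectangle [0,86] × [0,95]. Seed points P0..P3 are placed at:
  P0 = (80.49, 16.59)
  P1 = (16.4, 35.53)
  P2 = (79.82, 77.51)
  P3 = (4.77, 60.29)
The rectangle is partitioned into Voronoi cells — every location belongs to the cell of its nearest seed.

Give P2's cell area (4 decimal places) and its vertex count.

1. box [0,86]×[0,95]: [(0, 0) (86, 0) (86, 95) (0, 95)]
2. ⊥bis P2·P0 via (80.155,47.05): [(0, 46.1685) (86, 47.1143) (86, 95) (0, 95)]  |A|=4158.8423
3. ⊥bis P2·P1 via (48.11,56.52): [(54.5648, 46.7686) (86, 47.1143) (86, 95) (22.6387, 95)]  |A|=2280.6514
4. ⊥bis P2·P3 via (42.295,68.9): [(43.5575, 63.3975) (54.5648, 46.7686) (86, 47.1143) (86, 95) (36.3064, 95)]  |A|=2064.684
5. canonical 5-gon: [(43.5575, 63.3975) (54.5648, 46.7686) (86, 47.1143) (86, 95) (36.3064, 95)]
6. shoelace: 2064.684

Area of P2's cell: 2064.6840 (5 vertices)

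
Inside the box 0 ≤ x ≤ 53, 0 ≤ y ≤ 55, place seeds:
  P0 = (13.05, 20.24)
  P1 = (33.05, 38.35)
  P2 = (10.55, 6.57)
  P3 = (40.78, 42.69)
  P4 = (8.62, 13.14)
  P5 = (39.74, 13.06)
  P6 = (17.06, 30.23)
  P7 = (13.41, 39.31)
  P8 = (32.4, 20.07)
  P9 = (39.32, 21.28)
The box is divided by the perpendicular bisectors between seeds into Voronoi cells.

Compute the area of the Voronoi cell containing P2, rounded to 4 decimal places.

Area of P2's cell: 262.5075

1. box [0,53]×[0,55]: [(0, 0) (53, 0) (53, 55) (0, 55)]
2. ⊥bis P2·P0 via (11.8,13.405): [(0, 15.563) (0, 0) (53, 0) (53, 5.8703)]  |A|=567.9815
3. ⊥bis P2·P1 via (21.8,22.46): [(42.5267, 7.7856) (0, 15.563) (0, 0) (53, 0) (53, 0.3706)]  |A|=539.182
4. ⊥bis P2·P3 via (25.665,24.63): [(42.5267, 7.7856) (0, 15.563) (0, 0) (53, 0) (53, 0.3706)]  |A|=539.182
5. ⊥bis P2·P4 via (9.585,9.855): [(42.5267, 7.7856) (17.8828, 12.2926) (0, 7.0393) (0, 0) (53, 0) (53, 0.3706)]  |A|=462.9682
6. ⊥bis P2·P5 via (25.145,9.815): [(24.8786, 11.0132) (17.8828, 12.2926) (0, 7.0393) (0, 0) (27.3272, 0)]  |A|=267.8587
7. ⊥bis P2·P6 via (13.805,18.4): [(24.8786, 11.0132) (17.8828, 12.2926) (0, 7.0393) (0, 0) (27.3272, 0)]  |A|=267.8587
8. ⊥bis P2·P7 via (11.98,22.94): [(24.8786, 11.0132) (17.8828, 12.2926) (0, 7.0393) (0, 0) (27.3272, 0)]  |A|=267.8587
9. ⊥bis P2·P8 via (21.475,13.32): [(25.9907, 6.0112) (22.6483, 11.421) (17.8828, 12.2926) (0, 7.0393) (0, 0) (27.3272, 0)]  |A|=262.5075
10. ⊥bis P2·P9 via (24.935,13.925): [(25.9907, 6.0112) (22.6483, 11.421) (17.8828, 12.2926) (0, 7.0393) (0, 0) (27.3272, 0)]  |A|=262.5075
11. canonical 6-gon: [(25.9907, 6.0112) (22.6483, 11.421) (17.8828, 12.2926) (0, 7.0393) (0, 0) (27.3272, 0)]
12. shoelace: 262.5075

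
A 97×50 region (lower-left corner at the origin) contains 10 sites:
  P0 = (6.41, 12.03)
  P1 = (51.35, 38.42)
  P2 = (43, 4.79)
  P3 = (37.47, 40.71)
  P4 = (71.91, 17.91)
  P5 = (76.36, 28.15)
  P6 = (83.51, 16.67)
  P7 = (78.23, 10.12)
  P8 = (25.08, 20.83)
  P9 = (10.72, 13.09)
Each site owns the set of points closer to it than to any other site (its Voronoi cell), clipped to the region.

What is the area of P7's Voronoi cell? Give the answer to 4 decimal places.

1. box [0,97]×[0,50]: [(0, 0) (97, 0) (97, 50) (0, 50)]
2. ⊥bis P7·P0 via (42.32,11.075): [(42.0255, 0) (97, 0) (97, 50) (43.3552, 50)]  |A|=2715.4837
3. ⊥bis P7·P1 via (64.79,24.27): [(42.0977, 2.7163) (42.0255, 0) (97, 0) (97, 50) (91.8792, 50)]  |A|=1568.2858
4. ⊥bis P7·P2 via (60.615,7.455): [(58.9152, 18.69) (61.7429, 0) (97, 0) (97, 50) (91.8792, 50)]  |A|=1361.7624
5. ⊥bis P7·P3 via (57.85,25.415): [(58.9152, 18.69) (61.7429, 0) (97, 0) (97, 50) (91.8792, 50)]  |A|=1361.7624
6. ⊥bis P7·P4 via (75.07,14.015): [(61.3113, 2.8526) (61.7429, 0) (97, 0) (97, 31.8067)]  |A|=617.858
7. ⊥bis P7·P5 via (77.295,19.135): [(81.9798, 19.6209) (61.3113, 2.8526) (61.7429, 0) (97, 0) (97, 21.1787)]  |A|=538.0405
8. ⊥bis P7·P6 via (80.87,13.395): [(77.5774, 16.0492) (61.3113, 2.8526) (61.7429, 0) (97, 0) (97, 0.3925)]  |A|=312.7843
9. ⊥bis P7·P8 via (51.655,15.475): [(77.5774, 16.0492) (61.3113, 2.8526) (61.7429, 0) (97, 0) (97, 0.3925)]  |A|=312.7843
10. ⊥bis P7·P9 via (44.475,11.605): [(77.5774, 16.0492) (61.3113, 2.8526) (61.7429, 0) (97, 0) (97, 0.3925)]  |A|=312.7843
11. canonical 5-gon: [(77.5774, 16.0492) (61.3113, 2.8526) (61.7429, 0) (97, 0) (97, 0.3925)]
12. shoelace: 312.7843

Area of P7's cell: 312.7843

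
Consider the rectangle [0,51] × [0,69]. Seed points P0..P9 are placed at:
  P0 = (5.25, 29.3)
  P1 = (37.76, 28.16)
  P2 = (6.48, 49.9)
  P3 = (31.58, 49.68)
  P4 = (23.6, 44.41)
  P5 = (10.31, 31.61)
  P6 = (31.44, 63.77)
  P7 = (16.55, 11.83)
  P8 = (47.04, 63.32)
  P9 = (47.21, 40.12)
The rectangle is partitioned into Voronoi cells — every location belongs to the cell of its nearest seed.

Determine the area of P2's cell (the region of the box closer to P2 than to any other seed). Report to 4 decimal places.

Area of P2's cell: 442.7747

1. box [0,51]×[0,69]: [(0, 0) (51, 0) (51, 69) (0, 69)]
2. ⊥bis P2·P0 via (5.865,39.6): [(0, 39.9502) (51, 36.905) (51, 69) (0, 69)]  |A|=1559.1914
3. ⊥bis P2·P1 via (22.12,39.03): [(0, 39.9502) (21.8527, 38.6454) (42.9495, 69) (0, 69)]  |A|=969.2664
4. ⊥bis P2·P3 via (19.03,49.79): [(0, 39.9502) (18.9338, 38.8197) (19.1984, 69) (0, 69)]  |A|=564.7189
5. ⊥bis P2·P4 via (15.04,47.155): [(0, 39.9502) (12.4904, 39.2044) (19.1184, 59.873) (19.1984, 69) (0, 69)]  |A|=496.8556
6. ⊥bis P2·P5 via (8.395,40.755): [(0, 39.9502) (3.5418, 39.7387) (13.3183, 41.786) (19.1184, 59.873) (19.1984, 69) (0, 69)]  |A|=485.0838
7. ⊥bis P2·P6 via (18.96,56.835): [(0, 39.9502) (3.5418, 39.7387) (13.3183, 41.786) (18.4427, 57.7659) (12.2, 69) (0, 69)]  |A|=442.7747
8. ⊥bis P2·P7 via (11.515,30.865): [(0, 39.9502) (3.5418, 39.7387) (13.3183, 41.786) (18.4427, 57.7659) (12.2, 69) (0, 69)]  |A|=442.7747
9. ⊥bis P2·P8 via (26.76,56.61): [(0, 39.9502) (3.5418, 39.7387) (13.3183, 41.786) (18.4427, 57.7659) (12.2, 69) (0, 69)]  |A|=442.7747
10. ⊥bis P2·P9 via (26.845,45.01): [(0, 39.9502) (3.5418, 39.7387) (13.3183, 41.786) (18.4427, 57.7659) (12.2, 69) (0, 69)]  |A|=442.7747
11. canonical 6-gon: [(0, 39.9502) (3.5418, 39.7387) (13.3183, 41.786) (18.4427, 57.7659) (12.2, 69) (0, 69)]
12. shoelace: 442.7747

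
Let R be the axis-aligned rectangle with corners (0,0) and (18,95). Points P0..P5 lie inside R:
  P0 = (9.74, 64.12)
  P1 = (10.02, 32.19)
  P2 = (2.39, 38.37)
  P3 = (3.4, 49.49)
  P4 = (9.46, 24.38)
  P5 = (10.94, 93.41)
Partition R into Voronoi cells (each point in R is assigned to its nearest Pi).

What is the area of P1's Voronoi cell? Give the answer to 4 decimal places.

1. box [0,18]×[0,95]: [(0, 0) (18, 0) (18, 95) (0, 95)]
2. ⊥bis P1·P0 via (9.88,48.155): [(0, 48.0684) (0, 0) (18, 0) (18, 48.2262)]  |A|=866.6511
3. ⊥bis P1·P2 via (6.205,35.28): [(16.6816, 48.2146) (0, 27.6191) (0, 0) (18, 0) (18, 48.2262)]  |A|=696.0887
4. ⊥bis P1·P3 via (6.71,40.84): [(12.5042, 43.0572) (0, 27.6191) (0, 0) (18, 0) (18, 45.1602)]  |A|=684.288
5. ⊥bis P1·P4 via (9.74,28.285): [(12.5042, 43.0572) (1.0443, 28.9085) (18, 27.6927) (18, 45.1602)]  |A|=174.9152
6. ⊥bis P1·P5 via (10.48,62.8): [(12.5042, 43.0572) (1.0443, 28.9085) (18, 27.6927) (18, 45.1602)]  |A|=174.9152
7. canonical 4-gon: [(12.5042, 43.0572) (1.0443, 28.9085) (18, 27.6927) (18, 45.1602)]
8. shoelace: 174.9152

Area of P1's cell: 174.9152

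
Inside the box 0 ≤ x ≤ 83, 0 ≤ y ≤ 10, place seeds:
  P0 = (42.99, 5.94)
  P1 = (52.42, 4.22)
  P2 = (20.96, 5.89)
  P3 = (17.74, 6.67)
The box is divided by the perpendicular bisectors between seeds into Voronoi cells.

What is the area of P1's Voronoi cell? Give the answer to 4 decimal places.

Area of P1's cell: 353.0959

1. box [0,83]×[0,10]: [(0, 0) (83, 0) (83, 10) (0, 10)]
2. ⊥bis P1·P0 via (47.705,5.08): [(46.7784, 0) (83, 0) (83, 10) (48.6024, 10)]  |A|=353.0959
3. ⊥bis P1·P2 via (36.69,5.055): [(46.7784, 0) (83, 0) (83, 10) (48.6024, 10)]  |A|=353.0959
4. ⊥bis P1·P3 via (35.08,5.445): [(46.7784, 0) (83, 0) (83, 10) (48.6024, 10)]  |A|=353.0959
5. canonical 4-gon: [(46.7784, 0) (83, 0) (83, 10) (48.6024, 10)]
6. shoelace: 353.0959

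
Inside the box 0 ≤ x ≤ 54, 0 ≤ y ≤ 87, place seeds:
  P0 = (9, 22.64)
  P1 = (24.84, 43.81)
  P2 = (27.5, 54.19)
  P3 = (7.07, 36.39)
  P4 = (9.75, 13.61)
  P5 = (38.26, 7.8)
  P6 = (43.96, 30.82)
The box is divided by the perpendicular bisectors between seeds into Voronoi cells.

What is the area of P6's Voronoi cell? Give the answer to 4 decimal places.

1. box [0,54]×[0,87]: [(0, 0) (54, 0) (54, 87) (0, 87)]
2. ⊥bis P6·P0 via (26.48,26.73): [(32.7343, 0) (54, 0) (54, 87) (12.3779, 87)]  |A|=2735.617
3. ⊥bis P6·P1 via (34.4,37.315): [(26.6667, 25.9323) (32.7343, 0) (54, 0) (54, 66.1643)]  |A|=1179.9791
4. ⊥bis P6·P2 via (35.73,42.505): [(39.9411, 45.471) (26.6667, 25.9323) (32.7343, 0) (54, 0) (54, 55.373)]  |A|=1104.1222
5. ⊥bis P6·P3 via (25.515,33.605): [(39.9411, 45.471) (26.6667, 25.9323) (32.7343, 0) (54, 0) (54, 55.373)]  |A|=1104.1222
6. ⊥bis P6·P4 via (26.855,22.215): [(39.9411, 45.471) (26.6667, 25.9323) (28.129, 19.6826) (38.0307, 0) (54, 0) (54, 55.373)]  |A|=1051.9991
7. ⊥bis P6·P5 via (41.11,19.31): [(39.9411, 45.471) (26.6667, 25.9323) (27.4232, 22.699) (54, 16.1183) (54, 55.373)]  |A|=648.5809
8. canonical 5-gon: [(39.9411, 45.471) (26.6667, 25.9323) (27.4232, 22.699) (54, 16.1183) (54, 55.373)]
9. shoelace: 648.5809

Area of P6's cell: 648.5809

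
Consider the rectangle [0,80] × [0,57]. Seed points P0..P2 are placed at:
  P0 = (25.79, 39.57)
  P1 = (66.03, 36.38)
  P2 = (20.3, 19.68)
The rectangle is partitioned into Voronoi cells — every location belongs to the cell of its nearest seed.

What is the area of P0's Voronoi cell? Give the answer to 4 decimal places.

1. box [0,80]×[0,57]: [(0, 0) (80, 0) (80, 57) (0, 57)]
2. ⊥bis P0·P1 via (45.91,37.975): [(0, 0) (42.8996, 0) (47.4182, 57) (0, 57)]  |A|=2574.0559
3. ⊥bis P0·P2 via (23.045,29.625): [(0, 35.9858) (44.7726, 23.6278) (47.4182, 57) (0, 57)]  |A|=1261.6549
4. canonical 4-gon: [(0, 35.9858) (44.7726, 23.6278) (47.4182, 57) (0, 57)]
5. shoelace: 1261.6549

Area of P0's cell: 1261.6549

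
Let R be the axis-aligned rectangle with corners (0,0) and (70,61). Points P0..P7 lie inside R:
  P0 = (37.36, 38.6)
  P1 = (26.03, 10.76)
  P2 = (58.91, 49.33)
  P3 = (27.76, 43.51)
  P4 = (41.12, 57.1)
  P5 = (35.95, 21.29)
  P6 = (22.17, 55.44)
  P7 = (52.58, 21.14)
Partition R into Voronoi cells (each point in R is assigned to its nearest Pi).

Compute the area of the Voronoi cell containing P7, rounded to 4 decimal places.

Area of P7's cell: 864.4004

1. box [0,70]×[0,61]: [(0, 0) (70, 0) (70, 61) (0, 61)]
2. ⊥bis P7·P0 via (44.97,29.87): [(10.7039, 0) (70, 0) (70, 51.6888)]  |A|=1532.473
3. ⊥bis P7·P1 via (39.305,15.95): [(36.686, 22.6488) (45.5408, 0) (70, 0) (70, 51.6888)]  |A|=1137.9655
4. ⊥bis P7·P2 via (55.745,35.235): [(52.071, 36.06) (36.686, 22.6488) (45.5408, 0) (70, 0) (70, 32.0341)]  |A|=961.7705
5. ⊥bis P7·P3 via (40.17,32.325): [(52.071, 36.06) (36.686, 22.6488) (45.5408, 0) (70, 0) (70, 32.0341)]  |A|=961.7705
6. ⊥bis P7·P4 via (46.85,39.12): [(52.071, 36.06) (36.686, 22.6488) (45.5408, 0) (70, 0) (70, 32.0341)]  |A|=961.7705
7. ⊥bis P7·P5 via (44.265,21.215): [(52.071, 36.06) (44.3381, 29.3192) (44.1067, 3.6681) (45.5408, 0) (70, 0) (70, 32.0341)]  |A|=864.4004
8. ⊥bis P7·P6 via (37.375,38.29): [(52.071, 36.06) (44.3381, 29.3192) (44.1067, 3.6681) (45.5408, 0) (70, 0) (70, 32.0341)]  |A|=864.4004
9. canonical 6-gon: [(52.071, 36.06) (44.3381, 29.3192) (44.1067, 3.6681) (45.5408, 0) (70, 0) (70, 32.0341)]
10. shoelace: 864.4004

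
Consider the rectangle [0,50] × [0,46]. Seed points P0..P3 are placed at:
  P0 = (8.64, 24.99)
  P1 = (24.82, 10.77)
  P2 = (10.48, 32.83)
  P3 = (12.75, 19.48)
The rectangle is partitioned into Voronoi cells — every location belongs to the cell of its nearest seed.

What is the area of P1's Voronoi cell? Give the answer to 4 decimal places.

1. box [0,50]×[0,46]: [(0, 0) (50, 0) (50, 46) (0, 46)]
2. ⊥bis P1·P0 via (16.73,17.88): [(1.0159, 0) (50, 0) (50, 46) (41.4436, 46)]  |A|=1323.4302
3. ⊥bis P1·P2 via (17.65,21.8): [(23.5402, 25.6289) (1.0159, 0) (50, 0) (50, 42.829)]  |A|=1194.3265
4. ⊥bis P1·P3 via (18.785,15.125): [(28.8606, 29.0874) (7.8704, 0) (50, 0) (50, 42.829)]  |A|=1065.409
5. canonical 4-gon: [(28.8606, 29.0874) (7.8704, 0) (50, 0) (50, 42.829)]
6. shoelace: 1065.409

Area of P1's cell: 1065.4090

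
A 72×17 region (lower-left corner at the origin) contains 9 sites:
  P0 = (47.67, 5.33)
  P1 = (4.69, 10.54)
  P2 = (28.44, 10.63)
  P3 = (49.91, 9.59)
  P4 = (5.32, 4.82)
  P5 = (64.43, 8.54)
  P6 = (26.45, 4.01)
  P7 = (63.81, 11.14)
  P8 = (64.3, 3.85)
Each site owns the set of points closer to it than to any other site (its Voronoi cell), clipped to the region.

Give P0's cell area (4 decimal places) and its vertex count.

1. box [0,72]×[0,17]: [(0, 0) (72, 0) (72, 17) (0, 17)]
2. ⊥bis P0·P1 via (26.18,7.935): [(25.2181, 0) (72, 0) (72, 17) (27.2789, 17)]  |A|=777.7757
3. ⊥bis P0·P2 via (38.055,7.98): [(35.8556, 0) (72, 0) (72, 17) (40.541, 17)]  |A|=574.6286
4. ⊥bis P0·P3 via (48.79,7.46): [(39.2886, 12.456) (35.8556, 0) (62.9773, 0)]  |A|=168.9142
5. ⊥bis P0·P4 via (26.495,5.075): [(39.2886, 12.456) (35.8556, 0) (62.9773, 0)]  |A|=168.9142
6. ⊥bis P0·P5 via (56.05,6.935): [(56.7512, 3.2738) (39.2886, 12.456) (35.8556, 0) (57.3782, 0)]  |A|=159.749
7. ⊥bis P0·P6 via (37.06,4.67): [(56.7512, 3.2738) (39.2886, 12.456) (37.0752, 4.4251) (37.3505, 0) (57.3782, 0)]  |A|=156.4415
8. ⊥bis P0·P7 via (55.74,8.235): [(56.7512, 3.2738) (39.2886, 12.456) (37.0752, 4.4251) (37.3505, 0) (57.3782, 0)]  |A|=156.4415
9. ⊥bis P0·P8 via (55.985,4.59): [(55.9074, 3.7175) (39.2886, 12.456) (37.0752, 4.4251) (37.3505, 0) (55.5765, 0)]  |A|=151.8503
10. canonical 5-gon: [(55.9074, 3.7175) (39.2886, 12.456) (37.0752, 4.4251) (37.3505, 0) (55.5765, 0)]
11. shoelace: 151.8503

Area of P0's cell: 151.8503 (5 vertices)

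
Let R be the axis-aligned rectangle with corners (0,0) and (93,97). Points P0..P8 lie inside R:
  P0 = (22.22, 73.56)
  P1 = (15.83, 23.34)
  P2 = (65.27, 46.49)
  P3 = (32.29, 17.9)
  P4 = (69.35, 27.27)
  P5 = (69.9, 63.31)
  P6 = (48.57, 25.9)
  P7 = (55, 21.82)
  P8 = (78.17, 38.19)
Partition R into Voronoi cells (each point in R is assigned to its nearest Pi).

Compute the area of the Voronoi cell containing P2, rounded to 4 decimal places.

Area of P2's cell: 590.3227

1. box [0,93]×[0,97]: [(0, 0) (93, 0) (93, 97) (0, 97)]
2. ⊥bis P2·P0 via (43.745,60.025): [(6.0011, 0) (93, 0) (93, 97) (66.995, 97)]  |A|=5480.6904
3. ⊥bis P2·P1 via (40.55,34.915): [(35.1745, 46.3951) (56.8988, 0) (93, 0) (93, 97) (66.995, 97)]  |A|=4299.9877
4. ⊥bis P2·P3 via (48.78,32.195): [(35.7192, 47.2613) (76.6895, 0) (93, 0) (93, 97) (66.995, 97)]  |A|=3810.2755
5. ⊥bis P2·P4 via (67.31,36.88): [(35.7192, 47.2613) (48.2298, 32.8297) (93, 42.3334) (93, 97) (66.995, 97)]  |A|=2594.9029
6. ⊥bis P2·P5 via (67.585,54.9): [(44.5155, 61.2503) (35.7192, 47.2613) (48.2298, 32.8297) (93, 42.3334) (93, 47.9041)]  |A|=939.8712
7. ⊥bis P2·P6 via (56.92,36.195): [(44.5155, 61.2503) (38.2715, 51.3203) (58.4059, 34.9898) (93, 42.3334) (93, 47.9041)]  |A|=791.2269
8. ⊥bis P2·P7 via (60.135,34.155): [(44.5155, 61.2503) (38.2715, 51.3203) (58.4059, 34.9898) (93, 42.3334) (93, 47.9041)]  |A|=791.2269
9. ⊥bis P2·P8 via (71.72,42.34): [(77.9632, 52.0432) (44.5155, 61.2503) (38.2715, 51.3203) (58.4059, 34.9898) (68.3489, 37.1005)]  |A|=590.3227
10. canonical 5-gon: [(77.9632, 52.0432) (44.5155, 61.2503) (38.2715, 51.3203) (58.4059, 34.9898) (68.3489, 37.1005)]
11. shoelace: 590.3227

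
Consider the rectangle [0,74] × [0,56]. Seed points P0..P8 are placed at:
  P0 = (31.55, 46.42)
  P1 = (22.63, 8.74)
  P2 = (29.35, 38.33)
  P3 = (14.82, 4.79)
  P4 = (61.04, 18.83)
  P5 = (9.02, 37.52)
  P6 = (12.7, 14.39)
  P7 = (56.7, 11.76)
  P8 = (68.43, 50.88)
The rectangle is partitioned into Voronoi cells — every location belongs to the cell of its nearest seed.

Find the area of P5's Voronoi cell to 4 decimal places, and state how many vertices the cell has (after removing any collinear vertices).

Area of P5's cell: 556.5147 (5 vertices)

1. box [0,74]×[0,56]: [(0, 0) (74, 0) (74, 56) (0, 56)]
2. ⊥bis P5·P0 via (20.285,41.97): [(0, 0) (36.8644, 0) (14.7427, 56) (0, 56)]  |A|=1444.999
3. ⊥bis P5·P1 via (15.825,23.13): [(0, 15.6464) (25.8539, 27.8726) (14.7427, 56) (0, 56)]  |A|=728.9858
4. ⊥bis P5·P2 via (19.185,37.925): [(0, 15.6464) (19.7014, 24.9632) (18.8824, 45.5207) (14.7427, 56) (0, 56)]  |A|=664.5547
5. ⊥bis P5·P3 via (11.92,21.155): [(0, 19.0427) (11.486, 21.0781) (19.7014, 24.9632) (18.8824, 45.5207) (14.7427, 56) (0, 56)]  |A|=645.0498
6. ⊥bis P5·P4 via (35.03,28.175): [(0, 19.0427) (11.486, 21.0781) (19.7014, 24.9632) (18.8824, 45.5207) (14.7427, 56) (0, 56)]  |A|=645.0498
7. ⊥bis P5·P6 via (10.86,25.955): [(0, 24.2272) (19.6065, 27.3466) (18.8824, 45.5207) (14.7427, 56) (0, 56)]  |A|=556.5147
8. ⊥bis P5·P7 via (32.86,24.64): [(0, 24.2272) (19.6065, 27.3466) (18.8824, 45.5207) (14.7427, 56) (0, 56)]  |A|=556.5147
9. ⊥bis P5·P8 via (38.725,44.2): [(0, 24.2272) (19.6065, 27.3466) (18.8824, 45.5207) (14.7427, 56) (0, 56)]  |A|=556.5147
10. canonical 5-gon: [(0, 24.2272) (19.6065, 27.3466) (18.8824, 45.5207) (14.7427, 56) (0, 56)]
11. shoelace: 556.5147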